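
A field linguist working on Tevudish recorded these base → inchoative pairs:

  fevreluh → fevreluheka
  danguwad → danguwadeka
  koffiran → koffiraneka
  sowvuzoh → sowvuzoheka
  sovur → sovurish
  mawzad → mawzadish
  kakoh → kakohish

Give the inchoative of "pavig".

danguwad and mawzad both end in -d yet inflect differently (danguwadeka, mawzadish), so the final letter is not what conditions the rule; the number of vowels is.
"pavig" has 2 vowels. The stems with 2 vowels (sovur → sovurish, mawzad → mawzadish, kakoh → kakohish) add -ish.
The other pattern: stems with 3 vowels add -eka.
So pavig → pavigish.

pavigish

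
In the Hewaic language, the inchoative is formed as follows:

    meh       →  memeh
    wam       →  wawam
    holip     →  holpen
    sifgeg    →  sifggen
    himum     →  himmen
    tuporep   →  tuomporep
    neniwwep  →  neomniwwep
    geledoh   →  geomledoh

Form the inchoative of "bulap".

wam and himum both end in -m yet inflect differently (wawam, himmen), so the final letter is not what conditions the rule; the number of vowels is.
"bulap" has 2 vowels. The stems with 2 vowels (holip → holpen, sifgeg → sifggen, himum → himmen) delete the last vowel and add -en.
The other patterns: stems with 1 vowel repeat the first consonant+vowel as a prefix; stems with 3 vowels insert -om- after the first vowel.
So bulap → bulpen.

bulpen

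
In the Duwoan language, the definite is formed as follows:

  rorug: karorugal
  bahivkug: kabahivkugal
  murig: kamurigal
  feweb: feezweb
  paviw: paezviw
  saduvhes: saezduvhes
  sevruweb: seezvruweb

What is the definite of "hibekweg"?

kahibekwegal

"hibekweg" ends in -g. The stems ending in -g (rorug → karorugal, bahivkug → kabahivkugal, murig → kamurigal) add ka- … -al around the stem.
The other pattern: stems ending in -b, -s or -w insert -ez- after the first vowel.
So hibekweg → kahibekwegal.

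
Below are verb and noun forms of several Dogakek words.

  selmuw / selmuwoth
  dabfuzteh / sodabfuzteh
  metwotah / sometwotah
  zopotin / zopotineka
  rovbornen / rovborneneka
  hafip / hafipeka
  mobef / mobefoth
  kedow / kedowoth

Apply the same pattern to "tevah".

"tevah" ends in -h. The stems ending in -h (dabfuzteh → sodabfuzteh, metwotah → sometwotah) add the prefix so-.
So tevah → sotevah.

sotevah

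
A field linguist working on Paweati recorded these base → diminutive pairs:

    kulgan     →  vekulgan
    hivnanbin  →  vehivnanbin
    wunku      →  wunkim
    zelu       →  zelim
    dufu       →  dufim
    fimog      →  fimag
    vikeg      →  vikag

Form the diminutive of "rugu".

rugim

kulgan and wunku both have 2 vowels yet inflect differently (vekulgan, wunkim), so the number of vowels is not what conditions the rule; the final letter is.
"rugu" ends in -u. The stems ending in -u (wunku → wunkim, zelu → zelim, dufu → dufim) drop the final letter and add -im.
So rugu → rugim.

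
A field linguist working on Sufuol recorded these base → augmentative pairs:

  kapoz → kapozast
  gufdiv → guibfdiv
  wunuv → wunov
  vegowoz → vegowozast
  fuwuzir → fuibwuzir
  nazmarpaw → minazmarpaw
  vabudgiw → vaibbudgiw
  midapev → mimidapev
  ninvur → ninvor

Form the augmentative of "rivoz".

"rivoz" has last vowel 'o'. The stems whose last vowel is 'o' (vegowoz → vegowozast, kapoz → kapozast) add -ast.
So rivoz → rivozast.

rivozast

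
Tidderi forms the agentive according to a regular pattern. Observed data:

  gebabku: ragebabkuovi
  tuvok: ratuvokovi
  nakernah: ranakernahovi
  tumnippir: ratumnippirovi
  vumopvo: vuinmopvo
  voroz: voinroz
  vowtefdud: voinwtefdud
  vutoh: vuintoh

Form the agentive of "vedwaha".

veindwaha

vutoh and nakernah both end in -h yet inflect differently (vuintoh, ranakernahovi), so the final letter is not what conditions the rule; the first letter is.
"vedwaha" begins with v-. The stems beginning with v- (vutoh → vuintoh, voroz → voinroz, vowtefdud → voinwtefdud) insert -in- after the first vowel.
The other pattern: stems beginning with g-, n- or t- add ra- … -ovi around the stem.
So vedwaha → veindwaha.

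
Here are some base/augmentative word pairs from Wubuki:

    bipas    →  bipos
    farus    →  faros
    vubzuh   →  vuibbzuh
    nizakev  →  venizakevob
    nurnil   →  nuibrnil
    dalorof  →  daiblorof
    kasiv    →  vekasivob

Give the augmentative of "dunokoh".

duibnokoh

kasiv and nurnil both have last vowel 'i' yet inflect differently (vekasivob, nuibrnil), so the last vowel is not what conditions the rule; the final letter is.
"dunokoh" ends in -h. The one such stem in the data (vubzuh → vuibbzuh) inserts -ib- after the first vowel (as do nurnil, dalorof), so the same rule applies.
The other patterns: stems ending in -v add ve- … -ob around the stem; stems ending in -s change the last vowel to 'o'.
So dunokoh → duibnokoh.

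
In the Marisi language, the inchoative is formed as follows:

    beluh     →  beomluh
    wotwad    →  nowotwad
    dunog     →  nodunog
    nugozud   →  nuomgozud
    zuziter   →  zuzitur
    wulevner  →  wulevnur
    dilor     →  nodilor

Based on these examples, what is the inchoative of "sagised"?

sagisud

"sagised" has last vowel 'e'. The stems whose last vowel is 'e' (zuziter → zuzitur, wulevner → wulevnur) change the last vowel to 'u'.
So sagised → sagisud.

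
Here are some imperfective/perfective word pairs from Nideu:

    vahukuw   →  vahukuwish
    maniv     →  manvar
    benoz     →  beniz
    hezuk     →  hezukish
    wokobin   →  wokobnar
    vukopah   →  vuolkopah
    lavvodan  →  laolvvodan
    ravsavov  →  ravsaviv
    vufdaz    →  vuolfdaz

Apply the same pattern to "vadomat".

vaoldomat

"vadomat" has last vowel 'a'. The stems whose last vowel is 'a' (lavvodan → laolvvodan, vufdaz → vuolfdaz, vukopah → vuolkopah) insert -ol- after the first vowel.
The other patterns: stems whose last vowel is 'i' delete the last vowel and add -ar; stems whose last vowel is 'u' add -ish; stems whose last vowel is 'o' change the last vowel to 'i'.
So vadomat → vaoldomat.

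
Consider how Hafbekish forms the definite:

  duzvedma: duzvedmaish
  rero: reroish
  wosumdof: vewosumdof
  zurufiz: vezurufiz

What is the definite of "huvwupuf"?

"huvwupuf" ends in a consonant. The stems ending in a consonant (zurufiz → vezurufiz, wosumdof → vewosumdof) add the prefix ve-.
So huvwupuf → vehuvwupuf.

vehuvwupuf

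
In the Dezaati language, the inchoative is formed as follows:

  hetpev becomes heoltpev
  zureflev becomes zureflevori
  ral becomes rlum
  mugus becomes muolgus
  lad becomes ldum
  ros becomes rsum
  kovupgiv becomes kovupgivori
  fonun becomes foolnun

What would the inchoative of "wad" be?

ros and mugus both end in -s yet inflect differently (rsum, muolgus), so the final letter is not what conditions the rule; the number of vowels is.
"wad" has 1 vowel. The stems with 1 vowel (ral → rlum, lad → ldum, ros → rsum) delete the last vowel and add -um.
So wad → wdum.

wdum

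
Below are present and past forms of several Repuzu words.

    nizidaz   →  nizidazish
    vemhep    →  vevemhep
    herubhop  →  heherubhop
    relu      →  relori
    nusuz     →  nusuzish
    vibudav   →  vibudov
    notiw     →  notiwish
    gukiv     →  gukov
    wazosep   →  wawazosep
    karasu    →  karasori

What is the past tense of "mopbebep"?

momopbebep

karasu and nusuz both have last vowel 'u' yet inflect differently (karasori, nusuzish), so the last vowel is not what conditions the rule; the final letter is.
"mopbebep" ends in -p. The stems ending in -p (herubhop → heherubhop, vemhep → vevemhep, wazosep → wawazosep) repeat the first consonant+vowel as a prefix.
The other patterns: stems ending in -u drop the final letter and add -ori; stems ending in -v change the last vowel to 'o'; stems ending in -w or -z add -ish.
So mopbebep → momopbebep.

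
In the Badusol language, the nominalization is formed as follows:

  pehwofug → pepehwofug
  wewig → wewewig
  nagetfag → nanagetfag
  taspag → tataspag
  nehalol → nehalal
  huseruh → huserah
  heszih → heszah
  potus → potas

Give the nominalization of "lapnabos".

lapnabas

"lapnabos" ends in -s. The one such stem in the data (potus → potas) changes the last vowel to 'a' (as do nehalol, huseruh), so the same rule applies.
The other pattern: stems ending in -g repeat the first consonant+vowel as a prefix.
So lapnabos → lapnabas.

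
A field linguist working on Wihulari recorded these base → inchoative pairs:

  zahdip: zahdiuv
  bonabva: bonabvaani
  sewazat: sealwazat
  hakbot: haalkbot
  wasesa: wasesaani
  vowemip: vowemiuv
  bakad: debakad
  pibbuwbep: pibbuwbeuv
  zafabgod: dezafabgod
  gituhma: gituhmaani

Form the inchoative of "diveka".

"diveka" ends in -a. The stems ending in -a (bonabva → bonabvaani, wasesa → wasesaani, gituhma → gituhmaani) add -ani.
So diveka → divekaani.

divekaani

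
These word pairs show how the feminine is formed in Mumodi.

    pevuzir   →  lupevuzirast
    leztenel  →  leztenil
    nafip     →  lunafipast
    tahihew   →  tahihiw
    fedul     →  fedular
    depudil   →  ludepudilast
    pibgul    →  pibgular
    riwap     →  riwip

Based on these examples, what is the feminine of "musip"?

depudil and fedul both end in -l yet inflect differently (ludepudilast, fedular), so the final letter is not what conditions the rule; the last vowel is.
"musip" has last vowel 'i'. The stems whose last vowel is 'i' (depudil → ludepudilast, pevuzir → lupevuzirast, nafip → lunafipast) add lu- … -ast around the stem.
So musip → lumusipast.

lumusipast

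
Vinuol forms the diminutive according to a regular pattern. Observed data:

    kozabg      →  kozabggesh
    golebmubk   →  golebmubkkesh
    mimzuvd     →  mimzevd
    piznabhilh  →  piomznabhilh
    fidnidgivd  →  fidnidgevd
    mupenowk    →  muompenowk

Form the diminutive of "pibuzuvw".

golebmubk and mupenowk both end in -k yet inflect differently (golebmubkkesh, muompenowk), so the final letter is not what conditions the rule; the second-to-last letter is.
"pibuzuvw" has second-to-last letter 'v'. The stems whose second-to-last letter is 'v' (mimzuvd → mimzevd, fidnidgivd → fidnidgevd) change the last vowel to 'e'.
So pibuzuvw → pibuzevw.

pibuzevw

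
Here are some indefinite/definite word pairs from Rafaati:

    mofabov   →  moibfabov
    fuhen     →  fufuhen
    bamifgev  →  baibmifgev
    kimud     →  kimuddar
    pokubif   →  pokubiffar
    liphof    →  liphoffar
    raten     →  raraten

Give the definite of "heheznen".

liphof and mofabov both have last vowel 'o' yet inflect differently (liphoffar, moibfabov), so the last vowel is not what conditions the rule; the final letter is.
"heheznen" ends in -n. The stems ending in -n (raten → raraten, fuhen → fufuhen) repeat the first consonant+vowel as a prefix.
The other patterns: stems ending in -d or -f double the final consonant and add -ar; stems ending in -v insert -ib- after the first vowel.
So heheznen → heheheznen.

heheheznen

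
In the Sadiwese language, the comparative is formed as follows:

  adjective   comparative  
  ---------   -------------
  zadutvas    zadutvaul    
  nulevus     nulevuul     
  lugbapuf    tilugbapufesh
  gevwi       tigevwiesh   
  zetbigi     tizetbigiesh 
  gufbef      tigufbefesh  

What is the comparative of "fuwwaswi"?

tifuwwaswiesh

nulevus and lugbapuf both have last vowel 'u' yet inflect differently (nulevuul, tilugbapufesh), so the last vowel is not what conditions the rule; the final letter is.
"fuwwaswi" ends in -i. The stems ending in -i (gevwi → tigevwiesh, zetbigi → tizetbigiesh) add ti- … -esh around the stem.
The other pattern: stems ending in -s drop the final letter and add -ul.
So fuwwaswi → tifuwwaswiesh.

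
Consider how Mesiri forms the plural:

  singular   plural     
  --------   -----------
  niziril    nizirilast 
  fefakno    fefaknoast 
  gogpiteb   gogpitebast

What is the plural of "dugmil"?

dugmilast

Every pair shown (niziril → nizirilast, fefakno → fefaknoast, gogpiteb → gogpitebast) follows the same rule: add -ast.
So dugmil → dugmilast.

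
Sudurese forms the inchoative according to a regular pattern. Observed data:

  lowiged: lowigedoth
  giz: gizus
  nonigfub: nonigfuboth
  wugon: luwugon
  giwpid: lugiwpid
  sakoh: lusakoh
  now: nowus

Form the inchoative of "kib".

giwpid and lowiged both end in -d yet inflect differently (lugiwpid, lowigedoth), so the final letter is not what conditions the rule; the number of vowels is.
"kib" has 1 vowel. The stems with 1 vowel (now → nowus, giz → gizus) add -us.
The other patterns: stems with 2 vowels add the prefix lu-; stems with 3 vowels add -oth.
So kib → kibus.

kibus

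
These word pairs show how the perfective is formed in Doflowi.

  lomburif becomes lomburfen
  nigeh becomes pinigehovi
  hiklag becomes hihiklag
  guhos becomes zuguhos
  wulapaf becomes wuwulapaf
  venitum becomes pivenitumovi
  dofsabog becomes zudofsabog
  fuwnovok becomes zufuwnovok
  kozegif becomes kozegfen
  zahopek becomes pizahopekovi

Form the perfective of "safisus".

pisafisusovi

zahopek and fuwnovok both end in -k yet inflect differently (pizahopekovi, zufuwnovok), so the final letter is not what conditions the rule; the last vowel is.
"safisus" has last vowel 'u'. The one such stem in the data (venitum → pivenitumovi) adds pi- … -ovi around the stem, so the same rule applies.
The other patterns: stems whose last vowel is 'i' delete the last vowel and add -en; stems whose last vowel is 'o' add the prefix zu-; stems whose last vowel is 'a' repeat the first consonant+vowel as a prefix.
So safisus → pisafisusovi.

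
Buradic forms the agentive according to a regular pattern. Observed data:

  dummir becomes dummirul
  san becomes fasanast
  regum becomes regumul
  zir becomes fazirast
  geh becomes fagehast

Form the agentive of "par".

faparast

zir and dummir both end in -r yet inflect differently (fazirast, dummirul), so the final letter is not what conditions the rule; the number of vowels is.
"par" has 1 vowel. The stems with 1 vowel (geh → fagehast, zir → fazirast, san → fasanast) add fa- … -ast around the stem.
So par → faparast.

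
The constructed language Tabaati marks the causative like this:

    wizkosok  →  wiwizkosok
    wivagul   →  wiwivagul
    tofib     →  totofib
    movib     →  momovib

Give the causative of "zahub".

zazahub

Every pair shown (wizkosok → wiwizkosok, wivagul → wiwivagul, tofib → totofib, …) follows the same rule: repeat the first consonant+vowel as a prefix.
So zahub → zazahub.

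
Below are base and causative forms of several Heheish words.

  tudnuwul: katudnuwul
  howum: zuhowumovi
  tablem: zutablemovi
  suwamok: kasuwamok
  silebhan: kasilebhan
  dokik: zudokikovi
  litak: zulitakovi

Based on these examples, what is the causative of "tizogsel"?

katizogsel

dokik and suwamok both end in -k yet inflect differently (zudokikovi, kasuwamok), so the final letter is not what conditions the rule; the number of vowels is.
"tizogsel" has 3 vowels. The stems with 3 vowels (silebhan → kasilebhan, tudnuwul → katudnuwul, suwamok → kasuwamok) add the prefix ka-.
So tizogsel → katizogsel.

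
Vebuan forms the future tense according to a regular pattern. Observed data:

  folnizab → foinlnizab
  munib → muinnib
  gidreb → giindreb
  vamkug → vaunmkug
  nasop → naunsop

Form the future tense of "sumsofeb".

"sumsofeb" ends in -b. The stems ending in -b (folnizab → foinlnizab, munib → muinnib, gidreb → giindreb) insert -in- after the first vowel.
The other pattern: stems ending in -g or -p insert -un- after the first vowel.
So sumsofeb → suinmsofeb.

suinmsofeb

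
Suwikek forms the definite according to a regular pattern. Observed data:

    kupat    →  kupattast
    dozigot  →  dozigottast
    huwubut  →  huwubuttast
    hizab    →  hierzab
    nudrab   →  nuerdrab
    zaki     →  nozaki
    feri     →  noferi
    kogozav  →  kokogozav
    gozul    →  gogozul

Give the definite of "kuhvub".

"kuhvub" ends in -b. The stems ending in -b (hizab → hierzab, nudrab → nuerdrab) insert -er- after the first vowel.
The other patterns: stems ending in -t double the final consonant and add -ast; stems ending in -i add the prefix no-; stems ending in -l or -v repeat the first consonant+vowel as a prefix.
So kuhvub → kuerhvub.

kuerhvub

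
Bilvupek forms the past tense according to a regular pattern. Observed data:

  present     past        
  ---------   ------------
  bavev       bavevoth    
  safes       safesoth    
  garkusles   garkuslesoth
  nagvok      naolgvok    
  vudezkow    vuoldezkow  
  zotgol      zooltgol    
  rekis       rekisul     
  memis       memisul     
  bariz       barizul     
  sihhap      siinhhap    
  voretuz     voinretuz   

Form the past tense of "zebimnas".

safes and rekis both end in -s yet inflect differently (safesoth, rekisul), so the final letter is not what conditions the rule; the last vowel is.
"zebimnas" has last vowel 'a'. The one such stem in the data (sihhap → siinhhap) inserts -in- after the first vowel (as does voretuz), so the same rule applies.
So zebimnas → zeinbimnas.

zeinbimnas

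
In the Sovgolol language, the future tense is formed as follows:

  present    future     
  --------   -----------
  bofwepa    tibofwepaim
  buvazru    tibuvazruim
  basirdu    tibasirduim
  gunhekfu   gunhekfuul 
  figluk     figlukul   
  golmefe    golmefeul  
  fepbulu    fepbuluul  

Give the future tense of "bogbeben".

tibogbebenim

buvazru and gunhekfu both end in -u yet inflect differently (tibuvazruim, gunhekfuul), so the final letter is not what conditions the rule; the first letter is.
"bogbeben" begins with b-. The stems beginning with b- (bofwepa → tibofwepaim, buvazru → tibuvazruim, basirdu → tibasirduim) add ti- … -im around the stem.
The other pattern: stems beginning with f- or g- add -ul.
So bogbeben → tibogbebenim.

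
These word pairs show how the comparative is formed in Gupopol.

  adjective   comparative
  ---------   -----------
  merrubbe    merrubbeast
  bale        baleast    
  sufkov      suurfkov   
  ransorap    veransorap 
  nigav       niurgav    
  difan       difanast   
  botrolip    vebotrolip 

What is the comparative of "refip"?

ransorap and difan both have last vowel 'a' yet inflect differently (veransorap, difanast), so the last vowel is not what conditions the rule; the final letter is.
"refip" ends in -p. The stems ending in -p (ransorap → veransorap, botrolip → vebotrolip) add the prefix ve-.
The other patterns: stems ending in -e or -n add -ast; stems ending in -v insert -ur- after the first vowel.
So refip → verefip.

verefip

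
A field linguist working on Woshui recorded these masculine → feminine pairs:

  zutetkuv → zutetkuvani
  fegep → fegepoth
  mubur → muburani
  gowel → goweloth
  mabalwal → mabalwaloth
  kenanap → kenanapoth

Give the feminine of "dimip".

dimipoth

mabalwal and mubur both begin with m- yet inflect differently (mabalwaloth, muburani), so the first letter is not what conditions the rule; the final letter is.
"dimip" ends in -p. The stems ending in -p (fegep → fegepoth, kenanap → kenanapoth) add -oth.
The other pattern: stems ending in -r or -v add -ani.
So dimip → dimipoth.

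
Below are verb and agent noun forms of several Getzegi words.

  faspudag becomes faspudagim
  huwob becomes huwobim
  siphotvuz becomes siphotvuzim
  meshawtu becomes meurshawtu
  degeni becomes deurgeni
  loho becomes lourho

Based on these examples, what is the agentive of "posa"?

"posa" ends in a vowel. The stems ending in a vowel (degeni → deurgeni, loho → lourho, meshawtu → meurshawtu) insert -ur- after the first vowel.
The other pattern: stems ending in a consonant add -im.
So posa → poursa.

poursa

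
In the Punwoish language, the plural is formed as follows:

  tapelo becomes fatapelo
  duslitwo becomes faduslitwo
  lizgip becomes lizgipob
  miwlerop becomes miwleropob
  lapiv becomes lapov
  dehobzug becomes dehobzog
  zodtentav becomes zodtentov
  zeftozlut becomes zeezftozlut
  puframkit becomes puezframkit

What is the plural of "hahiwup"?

tapelo and miwlerop both have last vowel 'o' yet inflect differently (fatapelo, miwleropob), so the last vowel is not what conditions the rule; the final letter is.
"hahiwup" ends in -p. The stems ending in -p (lizgip → lizgipob, miwlerop → miwleropob) add -ob.
The other patterns: stems ending in -o add the prefix fa-; stems ending in -g or -v change the last vowel to 'o'; stems ending in -t insert -ez- after the first vowel.
So hahiwup → hahiwupob.

hahiwupob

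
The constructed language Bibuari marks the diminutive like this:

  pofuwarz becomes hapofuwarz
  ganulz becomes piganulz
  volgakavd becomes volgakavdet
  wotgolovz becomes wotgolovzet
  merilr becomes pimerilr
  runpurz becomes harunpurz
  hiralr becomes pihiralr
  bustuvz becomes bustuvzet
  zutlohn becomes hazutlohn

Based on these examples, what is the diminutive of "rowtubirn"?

harowtubirn

bustuvz and ganulz both end in -z yet inflect differently (bustuvzet, piganulz), so the final letter is not what conditions the rule; the second-to-last letter is.
"rowtubirn" has second-to-last letter 'r'. The stems whose second-to-last letter is 'r' (pofuwarz → hapofuwarz, runpurz → harunpurz) add the prefix ha-.
So rowtubirn → harowtubirn.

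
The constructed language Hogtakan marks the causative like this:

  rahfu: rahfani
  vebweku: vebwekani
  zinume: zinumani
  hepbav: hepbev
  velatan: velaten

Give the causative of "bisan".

bisen

"bisan" ends in a consonant. The stems ending in a consonant (hepbav → hepbev, velatan → velaten) change the last vowel to 'e'.
The other pattern: stems ending in a vowel drop the final letter and add -ani.
So bisan → bisen.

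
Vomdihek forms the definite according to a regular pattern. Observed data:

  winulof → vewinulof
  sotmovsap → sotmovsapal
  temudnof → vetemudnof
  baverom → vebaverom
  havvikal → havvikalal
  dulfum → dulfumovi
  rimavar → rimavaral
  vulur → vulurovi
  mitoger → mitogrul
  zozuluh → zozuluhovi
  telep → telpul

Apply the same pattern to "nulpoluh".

nulpoluhovi

mitoger and rimavar both end in -r yet inflect differently (mitogrul, rimavaral), so the final letter is not what conditions the rule; the last vowel is.
"nulpoluh" has last vowel 'u'. The stems whose last vowel is 'u' (zozuluh → zozuluhovi, dulfum → dulfumovi, vulur → vulurovi) add -ovi.
The other patterns: stems whose last vowel is 'o' add the prefix ve-; stems whose last vowel is 'e' delete the last vowel and add -ul; stems whose last vowel is 'a' add -al.
So nulpoluh → nulpoluhovi.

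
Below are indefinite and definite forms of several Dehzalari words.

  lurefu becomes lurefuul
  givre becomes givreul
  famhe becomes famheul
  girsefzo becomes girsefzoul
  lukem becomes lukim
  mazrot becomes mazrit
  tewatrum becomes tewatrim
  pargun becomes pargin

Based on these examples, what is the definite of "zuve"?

givre and lukem both have last vowel 'e' yet inflect differently (givreul, lukim), so the last vowel is not what conditions the rule; whether the stem ends in a vowel or a consonant is.
"zuve" ends in a vowel. The stems ending in a vowel (lurefu → lurefuul, givre → givreul, famhe → famheul) add -ul.
The other pattern: stems ending in a consonant change the last vowel to 'i'.
So zuve → zuveul.

zuveul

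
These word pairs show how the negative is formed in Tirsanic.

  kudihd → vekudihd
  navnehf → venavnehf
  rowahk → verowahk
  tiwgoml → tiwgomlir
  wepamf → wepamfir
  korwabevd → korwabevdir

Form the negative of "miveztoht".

vemiveztoht

navnehf and wepamf both end in -f yet inflect differently (venavnehf, wepamfir), so the final letter is not what conditions the rule; the second-to-last letter is.
"miveztoht" has second-to-last letter 'h'. The stems whose second-to-last letter is 'h' (kudihd → vekudihd, navnehf → venavnehf, rowahk → verowahk) add the prefix ve-.
The other pattern: stems whose second-to-last letter is 'm' or 'v' add -ir.
So miveztoht → vemiveztoht.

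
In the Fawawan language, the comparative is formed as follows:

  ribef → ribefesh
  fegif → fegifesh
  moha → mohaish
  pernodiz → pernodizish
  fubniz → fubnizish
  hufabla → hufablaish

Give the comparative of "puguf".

fegif and pernodiz both have last vowel 'i' yet inflect differently (fegifesh, pernodizish), so the last vowel is not what conditions the rule; the final letter is.
"puguf" ends in -f. The stems ending in -f (ribef → ribefesh, fegif → fegifesh) add -esh.
So puguf → pugufesh.

pugufesh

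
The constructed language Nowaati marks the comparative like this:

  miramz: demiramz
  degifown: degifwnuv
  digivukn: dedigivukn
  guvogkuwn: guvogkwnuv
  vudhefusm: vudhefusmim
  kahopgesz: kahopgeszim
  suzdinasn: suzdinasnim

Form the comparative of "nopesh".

suzdinasn and degifown both end in -n yet inflect differently (suzdinasnim, degifwnuv), so the final letter is not what conditions the rule; the second-to-last letter is.
"nopesh" has second-to-last letter 's'. The stems whose second-to-last letter is 's' (kahopgesz → kahopgeszim, vudhefusm → vudhefusmim, suzdinasn → suzdinasnim) add -im.
The other patterns: stems whose second-to-last letter is 'w' delete the last vowel and add -uv; stems whose second-to-last letter is 'k' or 'm' add the prefix de-.
So nopesh → nopeshim.

nopeshim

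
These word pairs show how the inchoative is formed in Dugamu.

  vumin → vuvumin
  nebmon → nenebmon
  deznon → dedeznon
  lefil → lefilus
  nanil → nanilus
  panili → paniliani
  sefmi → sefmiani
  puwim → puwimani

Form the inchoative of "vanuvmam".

vanuvmamani

vumin and lefil both have last vowel 'i' yet inflect differently (vuvumin, lefilus), so the last vowel is not what conditions the rule; the final letter is.
"vanuvmam" ends in -m. The one such stem in the data (puwim → puwimani) adds -ani, so the same rule applies.
The other patterns: stems ending in -n repeat the first consonant+vowel as a prefix; stems ending in -l add -us.
So vanuvmam → vanuvmamani.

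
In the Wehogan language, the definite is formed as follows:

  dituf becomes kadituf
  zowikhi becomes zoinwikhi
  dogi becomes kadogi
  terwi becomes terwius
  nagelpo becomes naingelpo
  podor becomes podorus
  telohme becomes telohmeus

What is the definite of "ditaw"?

kaditaw

"ditaw" begins with d-. The stems beginning with d- (dogi → kadogi, dituf → kadituf) add the prefix ka-.
So ditaw → kaditaw.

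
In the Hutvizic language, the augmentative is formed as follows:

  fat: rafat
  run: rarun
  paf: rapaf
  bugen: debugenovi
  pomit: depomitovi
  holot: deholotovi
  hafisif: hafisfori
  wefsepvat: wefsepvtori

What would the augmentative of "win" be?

"win" has 1 vowel. The stems with 1 vowel (fat → rafat, run → rarun, paf → rapaf) add the prefix ra-.
The other patterns: stems with 2 vowels add de- … -ovi around the stem; stems with 3 vowels delete the last vowel and add -ori.
So win → rawin.

rawin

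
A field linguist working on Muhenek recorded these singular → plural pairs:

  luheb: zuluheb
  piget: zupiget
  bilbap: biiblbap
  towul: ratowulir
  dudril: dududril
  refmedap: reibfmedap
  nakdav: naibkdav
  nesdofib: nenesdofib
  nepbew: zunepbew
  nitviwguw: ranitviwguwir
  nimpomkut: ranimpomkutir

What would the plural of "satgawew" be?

nitviwguw and nepbew both end in -w yet inflect differently (ranitviwguwir, zunepbew), so the final letter is not what conditions the rule; the last vowel is.
"satgawew" has last vowel 'e'. The stems whose last vowel is 'e' (nepbew → zunepbew, luheb → zuluheb, piget → zupiget) add the prefix zu-.
The other patterns: stems whose last vowel is 'u' add ra- … -ir around the stem; stems whose last vowel is 'a' insert -ib- after the first vowel; stems whose last vowel is 'i' repeat the first consonant+vowel as a prefix.
So satgawew → zusatgawew.

zusatgawew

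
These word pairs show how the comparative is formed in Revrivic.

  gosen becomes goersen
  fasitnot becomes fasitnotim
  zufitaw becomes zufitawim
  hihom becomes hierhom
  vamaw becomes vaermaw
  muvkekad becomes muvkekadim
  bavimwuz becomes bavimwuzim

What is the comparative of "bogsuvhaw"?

bogsuvhawim

vamaw and zufitaw both end in -w yet inflect differently (vaermaw, zufitawim), so the final letter is not what conditions the rule; the number of vowels is.
"bogsuvhaw" has 3 vowels. The stems with 3 vowels (bavimwuz → bavimwuzim, zufitaw → zufitawim, fasitnot → fasitnotim) add -im.
So bogsuvhaw → bogsuvhawim.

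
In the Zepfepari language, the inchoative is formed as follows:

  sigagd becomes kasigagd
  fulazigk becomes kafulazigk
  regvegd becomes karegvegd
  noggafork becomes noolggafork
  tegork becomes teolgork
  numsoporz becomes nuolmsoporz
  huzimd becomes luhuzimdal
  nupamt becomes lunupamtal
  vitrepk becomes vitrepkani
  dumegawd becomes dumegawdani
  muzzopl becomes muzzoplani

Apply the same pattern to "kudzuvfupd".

fulazigk and noggafork both end in -k yet inflect differently (kafulazigk, noolggafork), so the final letter is not what conditions the rule; the second-to-last letter is.
"kudzuvfupd" has second-to-last letter 'p'. The stems whose second-to-last letter is 'p' (vitrepk → vitrepkani, muzzopl → muzzoplani) add -ani.
The other patterns: stems whose second-to-last letter is 'g' add the prefix ka-; stems whose second-to-last letter is 'r' insert -ol- after the first vowel; stems whose second-to-last letter is 'm' add lu- … -al around the stem.
So kudzuvfupd → kudzuvfupdani.

kudzuvfupdani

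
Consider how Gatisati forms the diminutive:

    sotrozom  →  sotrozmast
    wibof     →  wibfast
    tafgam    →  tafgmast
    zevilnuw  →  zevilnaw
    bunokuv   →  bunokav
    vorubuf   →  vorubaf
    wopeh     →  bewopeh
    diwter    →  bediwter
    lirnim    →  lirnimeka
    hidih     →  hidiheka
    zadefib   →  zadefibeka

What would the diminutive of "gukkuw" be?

wibof and vorubuf both end in -f yet inflect differently (wibfast, vorubaf), so the final letter is not what conditions the rule; the last vowel is.
"gukkuw" has last vowel 'u'. The stems whose last vowel is 'u' (zevilnuw → zevilnaw, bunokuv → bunokav, vorubuf → vorubaf) change the last vowel to 'a'.
The other patterns: stems whose last vowel is 'a' or 'o' delete the last vowel and add -ast; stems whose last vowel is 'e' add the prefix be-; stems whose last vowel is 'i' add -eka.
So gukkuw → gukkaw.

gukkaw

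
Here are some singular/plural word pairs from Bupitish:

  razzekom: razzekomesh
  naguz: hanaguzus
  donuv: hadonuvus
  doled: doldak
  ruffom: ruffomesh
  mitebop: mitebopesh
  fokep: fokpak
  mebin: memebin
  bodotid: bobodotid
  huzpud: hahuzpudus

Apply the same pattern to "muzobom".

muzobomesh

"muzobom" has last vowel 'o'. The stems whose last vowel is 'o' (razzekom → razzekomesh, ruffom → ruffomesh, mitebop → mitebopesh) add -esh.
So muzobom → muzobomesh.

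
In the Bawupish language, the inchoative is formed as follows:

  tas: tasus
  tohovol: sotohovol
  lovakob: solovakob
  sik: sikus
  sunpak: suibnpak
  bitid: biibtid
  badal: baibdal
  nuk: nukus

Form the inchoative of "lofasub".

solofasub

nuk and sunpak both end in -k yet inflect differently (nukus, suibnpak), so the final letter is not what conditions the rule; the number of vowels is.
"lofasub" has 3 vowels. The stems with 3 vowels (tohovol → sotohovol, lovakob → solovakob) add the prefix so-.
So lofasub → solofasub.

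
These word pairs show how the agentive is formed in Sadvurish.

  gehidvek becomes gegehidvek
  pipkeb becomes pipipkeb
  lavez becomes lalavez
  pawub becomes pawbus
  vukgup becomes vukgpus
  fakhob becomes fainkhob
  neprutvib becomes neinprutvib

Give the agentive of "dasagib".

pipkeb and pawub both end in -b yet inflect differently (pipipkeb, pawbus), so the final letter is not what conditions the rule; the last vowel is.
"dasagib" has last vowel 'i'. The one such stem in the data (neprutvib → neinprutvib) inserts -in- after the first vowel (as does fakhob), so the same rule applies.
So dasagib → dainsagib.

dainsagib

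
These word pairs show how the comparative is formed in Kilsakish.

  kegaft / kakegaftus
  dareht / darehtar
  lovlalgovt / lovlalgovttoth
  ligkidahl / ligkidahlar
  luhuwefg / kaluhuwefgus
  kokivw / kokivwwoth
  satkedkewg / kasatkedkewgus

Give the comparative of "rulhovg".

lovlalgovt and dareht both end in -t yet inflect differently (lovlalgovttoth, darehtar), so the final letter is not what conditions the rule; the second-to-last letter is.
"rulhovg" has second-to-last letter 'v'. The stems whose second-to-last letter is 'v' (lovlalgovt → lovlalgovttoth, kokivw → kokivwwoth) double the final consonant and add -oth.
The other patterns: stems whose second-to-last letter is 'h' add -ar; stems whose second-to-last letter is 'f' or 'w' add ka- … -us around the stem.
So rulhovg → rulhovggoth.

rulhovggoth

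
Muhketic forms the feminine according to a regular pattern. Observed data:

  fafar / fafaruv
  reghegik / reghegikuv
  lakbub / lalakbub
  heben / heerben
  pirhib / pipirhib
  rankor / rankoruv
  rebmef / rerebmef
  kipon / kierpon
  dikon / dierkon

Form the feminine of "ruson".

pirhib and reghegik both have last vowel 'i' yet inflect differently (pipirhib, reghegikuv), so the last vowel is not what conditions the rule; the final letter is.
"ruson" ends in -n. The stems ending in -n (kipon → kierpon, dikon → dierkon, heben → heerben) insert -er- after the first vowel.
The other patterns: stems ending in -b or -f repeat the first consonant+vowel as a prefix; stems ending in -k or -r add -uv.
So ruson → ruerson.

ruerson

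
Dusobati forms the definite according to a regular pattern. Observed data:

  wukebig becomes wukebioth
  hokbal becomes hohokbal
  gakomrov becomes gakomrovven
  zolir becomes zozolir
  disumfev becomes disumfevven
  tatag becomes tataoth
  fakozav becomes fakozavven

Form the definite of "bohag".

bohaoth

fakozav and tatag both have last vowel 'a' yet inflect differently (fakozavven, tataoth), so the last vowel is not what conditions the rule; the final letter is.
"bohag" ends in -g. The stems ending in -g (tatag → tataoth, wukebig → wukebioth) drop the final letter and add -oth.
The other patterns: stems ending in -v double the final consonant and add -en; stems ending in -l or -r repeat the first consonant+vowel as a prefix.
So bohag → bohaoth.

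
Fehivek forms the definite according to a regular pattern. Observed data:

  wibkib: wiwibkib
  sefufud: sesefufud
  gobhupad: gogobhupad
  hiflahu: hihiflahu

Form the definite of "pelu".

Every pair shown (wibkib → wiwibkib, sefufud → sesefufud, gobhupad → gogobhupad, …) follows the same rule: repeat the first consonant+vowel as a prefix.
So pelu → pepelu.

pepelu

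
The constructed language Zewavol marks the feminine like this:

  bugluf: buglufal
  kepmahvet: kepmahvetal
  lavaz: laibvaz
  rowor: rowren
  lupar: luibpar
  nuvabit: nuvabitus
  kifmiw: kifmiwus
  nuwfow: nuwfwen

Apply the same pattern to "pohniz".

rowor and lupar both end in -r yet inflect differently (rowren, luibpar), so the final letter is not what conditions the rule; the last vowel is.
"pohniz" has last vowel 'i'. The stems whose last vowel is 'i' (kifmiw → kifmiwus, nuvabit → nuvabitus) add -us.
So pohniz → pohnizus.

pohnizus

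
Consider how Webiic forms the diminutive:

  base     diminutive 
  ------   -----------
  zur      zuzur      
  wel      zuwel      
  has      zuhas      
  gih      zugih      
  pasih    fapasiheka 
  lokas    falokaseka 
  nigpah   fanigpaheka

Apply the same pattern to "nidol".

fanidoleka

gih and pasih both end in -h yet inflect differently (zugih, fapasiheka), so the final letter is not what conditions the rule; the number of vowels is.
"nidol" has 2 vowels. The stems with 2 vowels (pasih → fapasiheka, lokas → falokaseka, nigpah → fanigpaheka) add fa- … -eka around the stem.
So nidol → fanidoleka.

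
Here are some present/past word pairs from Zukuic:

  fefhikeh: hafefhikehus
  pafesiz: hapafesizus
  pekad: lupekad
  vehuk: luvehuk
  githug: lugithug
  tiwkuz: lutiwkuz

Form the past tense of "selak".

pafesiz and tiwkuz both end in -z yet inflect differently (hapafesizus, lutiwkuz), so the final letter is not what conditions the rule; the number of vowels is.
"selak" has 2 vowels. The stems with 2 vowels (pekad → lupekad, vehuk → luvehuk, githug → lugithug) add the prefix lu-.
The other pattern: stems with 3 vowels add ha- … -us around the stem.
So selak → luselak.

luselak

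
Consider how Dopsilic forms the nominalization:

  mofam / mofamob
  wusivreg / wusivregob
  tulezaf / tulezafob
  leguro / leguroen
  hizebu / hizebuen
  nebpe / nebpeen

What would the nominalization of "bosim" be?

bosimob

wusivreg and nebpe both have last vowel 'e' yet inflect differently (wusivregob, nebpeen), so the last vowel is not what conditions the rule; whether the stem ends in a vowel or a consonant is.
"bosim" ends in a consonant. The stems ending in a consonant (mofam → mofamob, wusivreg → wusivregob, tulezaf → tulezafob) add -ob.
The other pattern: stems ending in a vowel add -en.
So bosim → bosimob.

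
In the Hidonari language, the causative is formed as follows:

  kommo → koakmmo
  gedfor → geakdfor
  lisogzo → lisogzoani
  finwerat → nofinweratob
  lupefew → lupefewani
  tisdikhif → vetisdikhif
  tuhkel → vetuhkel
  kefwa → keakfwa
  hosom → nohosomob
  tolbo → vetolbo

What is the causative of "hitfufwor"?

"hitfufwor" begins with h-. The one such stem in the data (hosom → nohosomob) adds no- … -ob around the stem, so the same rule applies.
The other patterns: stems beginning with l- add -ani; stems beginning with t- add the prefix ve-; stems beginning with g- or k- insert -ak- after the first vowel.
So hitfufwor → nohitfufworob.

nohitfufworob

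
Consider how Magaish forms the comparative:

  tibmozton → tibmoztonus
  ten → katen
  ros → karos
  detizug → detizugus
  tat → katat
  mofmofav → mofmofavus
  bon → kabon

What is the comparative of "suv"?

kasuv

ten and tibmozton both end in -n yet inflect differently (katen, tibmoztonus), so the final letter is not what conditions the rule; the number of vowels is.
"suv" has 1 vowel. The stems with 1 vowel (ten → katen, ros → karos, tat → katat) add the prefix ka-.
The other pattern: stems with 3 vowels add -us.
So suv → kasuv.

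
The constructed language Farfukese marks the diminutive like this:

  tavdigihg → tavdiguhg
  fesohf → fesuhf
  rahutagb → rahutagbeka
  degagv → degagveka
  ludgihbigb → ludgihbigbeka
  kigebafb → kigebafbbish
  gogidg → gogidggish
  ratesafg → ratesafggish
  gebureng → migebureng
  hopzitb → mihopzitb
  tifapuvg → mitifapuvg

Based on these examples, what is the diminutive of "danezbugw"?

"danezbugw" has second-to-last letter 'g'. The stems whose second-to-last letter is 'g' (rahutagb → rahutagbeka, degagv → degagveka, ludgihbigb → ludgihbigbeka) add -eka.
So danezbugw → danezbugweka.

danezbugweka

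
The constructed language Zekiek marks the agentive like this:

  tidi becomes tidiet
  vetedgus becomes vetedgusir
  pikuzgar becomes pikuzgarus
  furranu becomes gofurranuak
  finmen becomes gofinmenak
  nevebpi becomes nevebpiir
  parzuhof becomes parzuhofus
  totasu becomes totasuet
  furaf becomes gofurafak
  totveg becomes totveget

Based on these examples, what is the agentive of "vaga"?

vagair

parzuhof and furaf both end in -f yet inflect differently (parzuhofus, gofurafak), so the final letter is not what conditions the rule; the first letter is.
"vaga" begins with v-. The one such stem in the data (vetedgus → vetedgusir) adds -ir, so the same rule applies.
The other patterns: stems beginning with p- add -us; stems beginning with f- add go- … -ak around the stem; stems beginning with t- add -et.
So vaga → vagair.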